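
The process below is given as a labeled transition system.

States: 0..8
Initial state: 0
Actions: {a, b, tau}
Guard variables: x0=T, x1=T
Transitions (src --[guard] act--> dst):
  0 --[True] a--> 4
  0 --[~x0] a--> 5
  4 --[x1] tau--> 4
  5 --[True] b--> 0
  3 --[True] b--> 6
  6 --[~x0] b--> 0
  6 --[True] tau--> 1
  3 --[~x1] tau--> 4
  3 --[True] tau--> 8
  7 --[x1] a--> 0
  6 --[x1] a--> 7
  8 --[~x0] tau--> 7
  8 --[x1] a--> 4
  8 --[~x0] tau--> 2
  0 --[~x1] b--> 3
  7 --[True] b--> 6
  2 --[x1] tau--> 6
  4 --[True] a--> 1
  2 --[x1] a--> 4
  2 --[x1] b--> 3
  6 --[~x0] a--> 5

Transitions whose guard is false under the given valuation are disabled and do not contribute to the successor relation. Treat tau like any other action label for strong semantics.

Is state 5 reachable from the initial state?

Answer: UNREACHABLE

Working:
Guard filter leaves 14 enabled edge(s).
depth 0: {0}
depth 1: {4}  cumulative {0,4}
depth 2: {1}  cumulative {0,1,4}
Reach set: {0,1,4}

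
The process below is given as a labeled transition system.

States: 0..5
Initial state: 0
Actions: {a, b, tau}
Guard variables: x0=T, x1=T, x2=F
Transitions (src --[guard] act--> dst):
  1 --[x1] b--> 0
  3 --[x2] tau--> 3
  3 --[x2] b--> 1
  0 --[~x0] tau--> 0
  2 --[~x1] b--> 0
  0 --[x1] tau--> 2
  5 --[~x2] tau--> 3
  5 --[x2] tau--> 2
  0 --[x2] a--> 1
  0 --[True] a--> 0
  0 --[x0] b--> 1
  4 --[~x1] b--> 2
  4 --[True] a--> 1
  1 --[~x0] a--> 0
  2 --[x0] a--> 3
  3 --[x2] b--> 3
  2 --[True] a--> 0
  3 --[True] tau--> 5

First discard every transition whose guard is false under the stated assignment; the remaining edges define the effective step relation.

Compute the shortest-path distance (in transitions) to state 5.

Layered search for 5:
  Layer 0: {0}
  Layer 1: {1,2}
  Layer 2: {3}
  Layer 3: {5}
first hit 5 at d=3 via tau·a·tau

Answer: 3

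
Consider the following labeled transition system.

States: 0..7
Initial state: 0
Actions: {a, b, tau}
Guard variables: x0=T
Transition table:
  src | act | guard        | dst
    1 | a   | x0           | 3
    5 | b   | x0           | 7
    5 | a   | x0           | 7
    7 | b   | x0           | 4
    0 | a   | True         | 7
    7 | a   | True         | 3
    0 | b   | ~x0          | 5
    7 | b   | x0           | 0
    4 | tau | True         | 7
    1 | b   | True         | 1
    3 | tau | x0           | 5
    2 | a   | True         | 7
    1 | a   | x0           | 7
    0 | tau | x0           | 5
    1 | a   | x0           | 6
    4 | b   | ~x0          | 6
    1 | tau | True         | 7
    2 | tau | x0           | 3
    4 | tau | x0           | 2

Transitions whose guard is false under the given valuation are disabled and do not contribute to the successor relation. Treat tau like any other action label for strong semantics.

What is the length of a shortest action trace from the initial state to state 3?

Answer: 2

Trace:
Breadth-first toward 3:
  L0 = {0}
  L1 = {5,7}
  L2 = {3,4}
depth(3)=2, e.g. a·a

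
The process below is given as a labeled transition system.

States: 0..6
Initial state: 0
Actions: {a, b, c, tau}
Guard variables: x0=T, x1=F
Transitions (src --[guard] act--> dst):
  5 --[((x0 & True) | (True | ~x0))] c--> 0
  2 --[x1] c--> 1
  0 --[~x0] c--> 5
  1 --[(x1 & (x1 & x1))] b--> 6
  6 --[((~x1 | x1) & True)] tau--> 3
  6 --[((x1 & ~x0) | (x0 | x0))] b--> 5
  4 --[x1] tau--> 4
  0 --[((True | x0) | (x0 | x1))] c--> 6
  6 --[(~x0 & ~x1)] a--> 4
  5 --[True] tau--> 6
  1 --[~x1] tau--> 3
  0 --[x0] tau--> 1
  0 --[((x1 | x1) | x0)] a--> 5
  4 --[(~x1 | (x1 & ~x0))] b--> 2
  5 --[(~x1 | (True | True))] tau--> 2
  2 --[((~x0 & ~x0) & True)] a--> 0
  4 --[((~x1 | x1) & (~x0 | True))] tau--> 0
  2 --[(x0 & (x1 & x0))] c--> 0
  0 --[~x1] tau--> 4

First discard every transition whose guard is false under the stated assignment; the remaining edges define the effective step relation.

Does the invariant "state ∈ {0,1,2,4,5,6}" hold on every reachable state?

Answer: INVARIANT VIOLATED at state 3

Working:
Inv-set: {0,1,2,4,5,6}
Reach set: {0,1,2,3,4,5,6}
  0: ok
  1: ok
  2: ok
  3: VIOLATES
  4: ok
  5: ok
  6: ok
counterexample path to 3: c·tau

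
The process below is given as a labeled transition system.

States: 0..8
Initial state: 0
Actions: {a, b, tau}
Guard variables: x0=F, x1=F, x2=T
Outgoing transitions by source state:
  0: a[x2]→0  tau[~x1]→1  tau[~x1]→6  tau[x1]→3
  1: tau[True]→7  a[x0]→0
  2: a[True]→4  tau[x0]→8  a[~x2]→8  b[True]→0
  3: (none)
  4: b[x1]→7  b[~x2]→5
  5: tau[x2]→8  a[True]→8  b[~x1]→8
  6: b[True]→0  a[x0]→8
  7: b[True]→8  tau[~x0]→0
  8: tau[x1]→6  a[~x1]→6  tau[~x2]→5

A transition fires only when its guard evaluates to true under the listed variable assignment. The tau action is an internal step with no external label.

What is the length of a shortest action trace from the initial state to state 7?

Answer: 2

Working:
Layered search for 7:
  L0 = {0}
  L1 = {1,6}
  L2 = {7}
first hit 7 at d=2 via tau·tau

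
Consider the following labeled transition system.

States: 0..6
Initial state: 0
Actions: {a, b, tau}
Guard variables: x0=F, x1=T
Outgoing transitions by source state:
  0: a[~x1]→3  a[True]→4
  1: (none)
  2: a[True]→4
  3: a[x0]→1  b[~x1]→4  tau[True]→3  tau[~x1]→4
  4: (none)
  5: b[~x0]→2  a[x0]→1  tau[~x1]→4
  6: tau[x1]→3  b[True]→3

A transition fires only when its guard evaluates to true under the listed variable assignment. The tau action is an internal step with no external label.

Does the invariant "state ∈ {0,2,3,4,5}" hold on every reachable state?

Inv-set: {0,2,3,4,5}
Reach set: {0,4}
  0: ok
  4: ok

Answer: INVARIANT HOLDS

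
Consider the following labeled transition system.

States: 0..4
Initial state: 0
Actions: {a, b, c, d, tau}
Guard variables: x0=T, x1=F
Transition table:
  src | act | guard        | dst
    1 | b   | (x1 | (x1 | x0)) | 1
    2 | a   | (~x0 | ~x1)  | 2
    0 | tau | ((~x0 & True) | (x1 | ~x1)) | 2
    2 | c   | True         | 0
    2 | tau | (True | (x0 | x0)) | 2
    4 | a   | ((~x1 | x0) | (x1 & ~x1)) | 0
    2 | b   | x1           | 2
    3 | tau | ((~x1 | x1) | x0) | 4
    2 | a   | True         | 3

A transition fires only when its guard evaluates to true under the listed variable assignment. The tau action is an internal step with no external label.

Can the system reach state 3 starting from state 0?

Answer: REACHABLE

Analysis:
Guard filter leaves 8 enabled edge(s).
L0 = {0}
L1 = {2}  cumulative {0,2}
L2 = {3}  cumulative {0,2,3}
L3 = {4}  cumulative {0,2,3,4}
Reach set: {0,2,3,4}
witness 3: tau·a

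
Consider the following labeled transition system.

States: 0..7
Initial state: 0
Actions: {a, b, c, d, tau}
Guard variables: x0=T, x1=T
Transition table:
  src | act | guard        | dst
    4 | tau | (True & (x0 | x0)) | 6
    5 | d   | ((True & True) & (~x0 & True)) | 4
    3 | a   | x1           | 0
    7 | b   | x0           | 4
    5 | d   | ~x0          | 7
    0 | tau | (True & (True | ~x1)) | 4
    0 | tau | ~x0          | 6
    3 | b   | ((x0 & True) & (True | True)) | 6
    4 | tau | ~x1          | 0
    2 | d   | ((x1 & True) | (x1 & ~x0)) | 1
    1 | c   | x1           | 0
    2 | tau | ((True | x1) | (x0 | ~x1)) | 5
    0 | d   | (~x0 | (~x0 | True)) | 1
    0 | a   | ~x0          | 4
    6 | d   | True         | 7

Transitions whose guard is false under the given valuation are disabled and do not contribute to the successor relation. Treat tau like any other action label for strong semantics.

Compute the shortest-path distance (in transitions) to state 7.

Answer: 3

Analysis:
Breadth-first toward 7:
  Layer 0: {0}
  Layer 1: {1,4}
  Layer 2: {6}
  Layer 3: {7}
7 enters at depth 3; path tau·tau·d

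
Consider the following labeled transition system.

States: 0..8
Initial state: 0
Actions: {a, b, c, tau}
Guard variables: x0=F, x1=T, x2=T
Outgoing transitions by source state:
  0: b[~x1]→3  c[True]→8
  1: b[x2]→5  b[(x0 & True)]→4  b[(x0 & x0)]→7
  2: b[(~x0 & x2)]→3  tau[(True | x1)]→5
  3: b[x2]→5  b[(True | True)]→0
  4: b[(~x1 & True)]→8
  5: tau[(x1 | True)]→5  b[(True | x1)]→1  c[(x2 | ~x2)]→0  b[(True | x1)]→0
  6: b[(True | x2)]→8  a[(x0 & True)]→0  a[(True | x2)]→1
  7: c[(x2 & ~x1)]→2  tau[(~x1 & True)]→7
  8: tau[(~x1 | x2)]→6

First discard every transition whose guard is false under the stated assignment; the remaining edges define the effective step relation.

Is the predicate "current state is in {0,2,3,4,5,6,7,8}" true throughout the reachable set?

Inv-set: {0,2,3,4,5,6,7,8}
R = {0,1,5,6,8}
  0: safe
  1: outside
  5: safe
  6: safe
  8: safe
counterexample path to 1: c·tau·a

Answer: INVARIANT VIOLATED at state 1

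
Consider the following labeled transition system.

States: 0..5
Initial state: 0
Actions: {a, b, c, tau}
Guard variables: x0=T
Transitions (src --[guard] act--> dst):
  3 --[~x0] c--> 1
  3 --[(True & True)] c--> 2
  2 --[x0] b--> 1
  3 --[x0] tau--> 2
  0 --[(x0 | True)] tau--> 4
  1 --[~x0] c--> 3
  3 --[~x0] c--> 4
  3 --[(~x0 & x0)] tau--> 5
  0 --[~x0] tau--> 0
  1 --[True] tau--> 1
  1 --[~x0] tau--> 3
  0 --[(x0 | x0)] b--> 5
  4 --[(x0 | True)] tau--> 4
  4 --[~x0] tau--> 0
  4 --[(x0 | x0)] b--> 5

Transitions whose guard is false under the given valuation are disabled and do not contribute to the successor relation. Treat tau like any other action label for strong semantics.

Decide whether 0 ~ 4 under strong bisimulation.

Answer: BISIMILAR

Trace:
Bisimulation quotient by refinement:
  round 0: {{0,1,2,3,4,5}}
  round 1: {{0,4},{1},{2},{3},{5}}
stable after 2 split(s): 5 block(s)
[0]={0,4}  [4]={0,4}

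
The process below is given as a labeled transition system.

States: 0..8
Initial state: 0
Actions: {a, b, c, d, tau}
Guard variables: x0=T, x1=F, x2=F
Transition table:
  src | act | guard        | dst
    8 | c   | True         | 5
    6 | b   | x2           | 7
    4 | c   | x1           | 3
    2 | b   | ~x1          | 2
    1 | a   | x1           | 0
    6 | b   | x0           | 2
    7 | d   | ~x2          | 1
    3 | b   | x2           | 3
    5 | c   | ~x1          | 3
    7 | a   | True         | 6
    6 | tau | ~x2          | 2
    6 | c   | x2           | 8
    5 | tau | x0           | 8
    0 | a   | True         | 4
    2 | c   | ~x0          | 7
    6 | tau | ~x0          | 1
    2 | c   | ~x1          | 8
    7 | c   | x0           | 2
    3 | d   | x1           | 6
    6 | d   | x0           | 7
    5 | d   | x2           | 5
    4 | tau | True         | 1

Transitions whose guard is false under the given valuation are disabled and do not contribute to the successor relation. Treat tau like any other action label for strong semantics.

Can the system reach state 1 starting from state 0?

After dropping false guards: 13 live edges.
depth 0: {0}
depth 1: {4}  now seen {0,4}
depth 2: {1}  now seen {0,1,4}
Reachable = {0,1,4}
trace reaching 1: a·tau

Answer: REACHABLE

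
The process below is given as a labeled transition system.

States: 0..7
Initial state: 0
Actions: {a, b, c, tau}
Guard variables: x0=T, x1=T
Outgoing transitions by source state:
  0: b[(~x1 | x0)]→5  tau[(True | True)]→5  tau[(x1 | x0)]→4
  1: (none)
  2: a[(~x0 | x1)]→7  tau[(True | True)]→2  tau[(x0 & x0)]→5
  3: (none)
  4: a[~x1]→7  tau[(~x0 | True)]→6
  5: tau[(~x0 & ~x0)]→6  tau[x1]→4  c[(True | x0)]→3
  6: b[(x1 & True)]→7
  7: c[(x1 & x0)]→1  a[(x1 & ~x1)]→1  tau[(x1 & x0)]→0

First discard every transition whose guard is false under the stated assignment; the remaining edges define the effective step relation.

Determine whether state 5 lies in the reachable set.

Answer: REACHABLE

Analysis:
12 transition(s) survive guard evaluation.
Layer 0: {0}
Layer 1: {4,5}  cumulative {0,4,5}
Layer 2: {3,6}  cumulative {0,3,4,5,6}
Layer 3: {7}  cumulative {0,3,4,5,6,7}
Layer 4: {1}  cumulative {0,1,3,4,5,6,7}
Reachable = {0,1,3,4,5,6,7}
trace reaching 5: b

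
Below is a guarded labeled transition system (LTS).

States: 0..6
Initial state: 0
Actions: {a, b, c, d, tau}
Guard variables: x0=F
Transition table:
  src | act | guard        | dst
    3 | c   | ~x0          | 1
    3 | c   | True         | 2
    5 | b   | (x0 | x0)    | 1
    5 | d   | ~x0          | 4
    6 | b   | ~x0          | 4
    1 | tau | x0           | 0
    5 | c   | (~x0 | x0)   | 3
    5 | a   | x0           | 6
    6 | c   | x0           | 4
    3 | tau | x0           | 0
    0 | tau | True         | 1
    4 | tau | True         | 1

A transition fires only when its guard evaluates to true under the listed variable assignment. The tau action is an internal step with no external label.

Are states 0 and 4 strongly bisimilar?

Refine partition for ~:
  P[0] = {{0,1,2,3,4,5,6}}
  P[1] = {{0,4},{1,2},{3},{5},{6}}
Fixed point at round 2; 5 class(es).
[0]={0,4}  [4]={0,4}

Answer: BISIMILAR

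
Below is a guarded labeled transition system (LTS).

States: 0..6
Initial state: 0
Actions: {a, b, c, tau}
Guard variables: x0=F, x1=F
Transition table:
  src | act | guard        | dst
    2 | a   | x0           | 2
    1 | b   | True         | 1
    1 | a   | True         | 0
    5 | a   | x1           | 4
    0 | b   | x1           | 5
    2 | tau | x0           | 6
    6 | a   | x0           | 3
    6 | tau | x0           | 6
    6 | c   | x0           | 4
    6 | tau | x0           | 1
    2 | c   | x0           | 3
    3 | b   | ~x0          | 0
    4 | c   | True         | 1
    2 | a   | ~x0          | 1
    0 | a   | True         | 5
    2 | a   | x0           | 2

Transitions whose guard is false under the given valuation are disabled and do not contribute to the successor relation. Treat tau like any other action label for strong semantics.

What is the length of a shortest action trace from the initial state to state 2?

Layered search for 2:
  depth 0: {0}
  depth 1: {5}
2 never appears.

Answer: UNREACHABLE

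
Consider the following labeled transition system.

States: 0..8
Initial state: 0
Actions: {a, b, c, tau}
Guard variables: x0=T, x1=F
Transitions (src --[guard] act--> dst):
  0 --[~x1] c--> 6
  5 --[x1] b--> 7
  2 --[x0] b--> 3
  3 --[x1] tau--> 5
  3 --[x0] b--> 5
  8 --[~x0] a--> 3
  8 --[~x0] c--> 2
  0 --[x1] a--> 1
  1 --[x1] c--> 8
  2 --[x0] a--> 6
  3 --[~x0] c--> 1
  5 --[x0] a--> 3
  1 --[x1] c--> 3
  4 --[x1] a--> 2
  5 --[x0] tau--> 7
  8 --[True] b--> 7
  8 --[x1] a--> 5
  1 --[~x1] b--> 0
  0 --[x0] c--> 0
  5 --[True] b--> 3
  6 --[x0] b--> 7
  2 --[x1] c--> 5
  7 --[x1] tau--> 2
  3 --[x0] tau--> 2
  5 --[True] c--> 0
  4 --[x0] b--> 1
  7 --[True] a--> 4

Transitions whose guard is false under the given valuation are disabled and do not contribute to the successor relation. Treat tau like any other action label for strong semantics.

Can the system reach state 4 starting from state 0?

15 transition(s) survive guard evaluation.
depth 0: {0}
depth 1: {6}  now seen {0,6}
depth 2: {7}  now seen {0,6,7}
depth 3: {4}  now seen {0,4,6,7}
depth 4: {1}  now seen {0,1,4,6,7}
Reach set: {0,1,4,6,7}
witness 4: c·b·a

Answer: REACHABLE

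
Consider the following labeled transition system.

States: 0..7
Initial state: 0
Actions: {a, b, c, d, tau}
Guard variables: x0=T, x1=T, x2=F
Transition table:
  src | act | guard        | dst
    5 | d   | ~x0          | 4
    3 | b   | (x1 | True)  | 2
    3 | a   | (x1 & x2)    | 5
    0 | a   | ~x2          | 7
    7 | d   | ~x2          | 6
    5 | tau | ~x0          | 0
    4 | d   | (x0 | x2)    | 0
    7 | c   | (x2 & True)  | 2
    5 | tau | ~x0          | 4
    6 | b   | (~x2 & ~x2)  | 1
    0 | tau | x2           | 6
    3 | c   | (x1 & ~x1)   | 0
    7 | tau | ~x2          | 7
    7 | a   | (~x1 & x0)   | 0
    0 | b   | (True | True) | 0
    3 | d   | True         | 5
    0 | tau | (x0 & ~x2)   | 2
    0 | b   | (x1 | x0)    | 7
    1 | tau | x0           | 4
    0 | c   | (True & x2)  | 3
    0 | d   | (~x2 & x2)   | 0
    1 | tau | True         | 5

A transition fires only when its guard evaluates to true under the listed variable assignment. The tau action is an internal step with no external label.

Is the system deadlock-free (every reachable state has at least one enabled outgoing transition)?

Answer: DEADLOCK at state 2

Working:
Reachable = {0,1,2,4,5,6,7}
  0: a→7  b→0  b→7  tau→2  [4 out]
  1: tau→4  tau→5  [2 out]
  2: ∅  [no exit]
  4: d→0  [1 out]
  5: ∅  [no exit]
  6: b→1  [1 out]
  7: d→6  tau→7  [2 out]
trace reaching 2: tau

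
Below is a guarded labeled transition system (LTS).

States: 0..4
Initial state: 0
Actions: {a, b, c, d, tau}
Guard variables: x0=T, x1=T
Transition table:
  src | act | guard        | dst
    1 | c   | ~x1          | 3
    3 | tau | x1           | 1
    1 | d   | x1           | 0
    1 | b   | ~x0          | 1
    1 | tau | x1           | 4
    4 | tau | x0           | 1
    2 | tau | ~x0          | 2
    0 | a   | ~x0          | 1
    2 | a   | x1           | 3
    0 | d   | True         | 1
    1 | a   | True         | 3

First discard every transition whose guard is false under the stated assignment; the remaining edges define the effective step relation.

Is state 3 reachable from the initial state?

Answer: REACHABLE

Trace:
7 transition(s) survive guard evaluation.
depth 0: {0}
depth 1: {1}  cumulative {0,1}
depth 2: {3,4}  cumulative {0,1,3,4}
Reach set: {0,1,3,4}
Path to 3: d·a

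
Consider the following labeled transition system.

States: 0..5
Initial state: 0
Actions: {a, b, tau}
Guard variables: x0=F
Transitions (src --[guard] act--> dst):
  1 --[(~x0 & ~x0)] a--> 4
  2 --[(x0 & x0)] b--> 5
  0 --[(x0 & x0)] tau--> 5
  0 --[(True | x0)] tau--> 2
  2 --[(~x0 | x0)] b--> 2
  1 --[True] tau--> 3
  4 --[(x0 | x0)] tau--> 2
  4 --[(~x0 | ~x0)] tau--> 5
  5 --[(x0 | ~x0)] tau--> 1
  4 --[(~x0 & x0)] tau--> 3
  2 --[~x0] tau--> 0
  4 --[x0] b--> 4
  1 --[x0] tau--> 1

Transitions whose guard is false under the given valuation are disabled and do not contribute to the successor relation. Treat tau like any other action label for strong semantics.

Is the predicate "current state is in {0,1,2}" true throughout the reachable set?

Allowed set {0,1,2}
Reachable = {0,2}
  0: ok
  2: ok

Answer: INVARIANT HOLDS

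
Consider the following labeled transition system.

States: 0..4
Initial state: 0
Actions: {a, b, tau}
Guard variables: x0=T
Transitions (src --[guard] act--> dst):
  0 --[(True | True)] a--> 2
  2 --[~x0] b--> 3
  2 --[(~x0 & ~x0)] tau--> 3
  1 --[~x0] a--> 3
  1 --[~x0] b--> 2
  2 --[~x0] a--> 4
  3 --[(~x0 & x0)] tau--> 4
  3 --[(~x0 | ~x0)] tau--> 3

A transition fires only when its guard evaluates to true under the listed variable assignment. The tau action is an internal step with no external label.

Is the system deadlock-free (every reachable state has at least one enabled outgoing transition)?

Answer: DEADLOCK at state 2

Analysis:
R = {0,2}
  0: a→2  [1 out]
  2: ∅  [STUCK]
witness 2: a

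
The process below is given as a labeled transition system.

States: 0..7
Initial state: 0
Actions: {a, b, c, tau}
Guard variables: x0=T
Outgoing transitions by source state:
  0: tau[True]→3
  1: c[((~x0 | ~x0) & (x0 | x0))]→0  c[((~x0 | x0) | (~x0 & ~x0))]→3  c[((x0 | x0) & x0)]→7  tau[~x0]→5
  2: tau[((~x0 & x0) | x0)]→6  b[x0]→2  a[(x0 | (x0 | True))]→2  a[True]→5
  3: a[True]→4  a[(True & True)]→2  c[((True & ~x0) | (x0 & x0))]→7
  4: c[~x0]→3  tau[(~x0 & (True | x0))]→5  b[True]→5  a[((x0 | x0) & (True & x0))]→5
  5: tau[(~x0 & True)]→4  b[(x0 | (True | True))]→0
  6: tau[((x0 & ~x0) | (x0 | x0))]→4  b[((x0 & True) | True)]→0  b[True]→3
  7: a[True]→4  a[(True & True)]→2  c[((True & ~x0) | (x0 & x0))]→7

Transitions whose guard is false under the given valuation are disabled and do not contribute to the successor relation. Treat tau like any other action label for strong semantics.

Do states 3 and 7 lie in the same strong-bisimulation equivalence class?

Answer: BISIMILAR

Analysis:
Bisimulation quotient by refinement:
  round 0: {{0,1,2,3,4,5,6,7}}
  round 1: {{0},{1},{2},{3,7},{4},{5},{6}}
Fixed point at round 2; 7 class(es).
3∈{3,7}, 7∈{3,7}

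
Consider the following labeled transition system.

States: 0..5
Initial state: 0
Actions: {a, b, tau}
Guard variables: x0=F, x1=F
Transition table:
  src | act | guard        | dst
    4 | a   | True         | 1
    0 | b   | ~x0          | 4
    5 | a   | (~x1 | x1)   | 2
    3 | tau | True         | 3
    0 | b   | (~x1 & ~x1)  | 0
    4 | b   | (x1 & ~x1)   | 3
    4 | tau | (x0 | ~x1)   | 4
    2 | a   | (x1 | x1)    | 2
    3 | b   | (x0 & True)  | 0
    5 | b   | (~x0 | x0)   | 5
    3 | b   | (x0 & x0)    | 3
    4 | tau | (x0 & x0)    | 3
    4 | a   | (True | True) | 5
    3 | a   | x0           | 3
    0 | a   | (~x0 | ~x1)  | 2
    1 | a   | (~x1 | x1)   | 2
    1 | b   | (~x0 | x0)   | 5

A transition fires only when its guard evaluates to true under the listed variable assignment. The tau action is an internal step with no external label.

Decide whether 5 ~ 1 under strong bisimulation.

Refine partition for ~:
  P[0] = {{0,1,2,3,4,5}}
  P[1] = {{0,1,5},{2},{3},{4}}
  P[2] = {{0},{1,5},{2},{3},{4}}
5 equivalence class(es) (converged in 3)
5∈{1,5}, 1∈{1,5}

Answer: BISIMILAR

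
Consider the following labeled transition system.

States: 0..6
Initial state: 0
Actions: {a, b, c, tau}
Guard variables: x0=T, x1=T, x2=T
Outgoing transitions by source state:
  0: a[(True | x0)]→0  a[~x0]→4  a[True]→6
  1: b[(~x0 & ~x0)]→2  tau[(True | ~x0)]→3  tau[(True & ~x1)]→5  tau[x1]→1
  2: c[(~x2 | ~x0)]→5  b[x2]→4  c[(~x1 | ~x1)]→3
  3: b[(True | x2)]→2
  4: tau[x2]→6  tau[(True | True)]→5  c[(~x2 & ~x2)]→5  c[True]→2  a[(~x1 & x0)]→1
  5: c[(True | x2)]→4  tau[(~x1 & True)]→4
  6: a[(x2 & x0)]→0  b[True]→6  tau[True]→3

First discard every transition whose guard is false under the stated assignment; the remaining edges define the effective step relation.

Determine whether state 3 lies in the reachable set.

Answer: REACHABLE

Analysis:
After dropping false guards: 13 live edges.
Layer 0: {0}
Layer 1: {6}  total {0,6}
Layer 2: {3}  total {0,3,6}
Layer 3: {2}  total {0,2,3,6}
Layer 4: {4}  total {0,2,3,4,6}
Layer 5: {5}  total {0,2,3,4,5,6}
Reachable = {0,2,3,4,5,6}
witness 3: a·tau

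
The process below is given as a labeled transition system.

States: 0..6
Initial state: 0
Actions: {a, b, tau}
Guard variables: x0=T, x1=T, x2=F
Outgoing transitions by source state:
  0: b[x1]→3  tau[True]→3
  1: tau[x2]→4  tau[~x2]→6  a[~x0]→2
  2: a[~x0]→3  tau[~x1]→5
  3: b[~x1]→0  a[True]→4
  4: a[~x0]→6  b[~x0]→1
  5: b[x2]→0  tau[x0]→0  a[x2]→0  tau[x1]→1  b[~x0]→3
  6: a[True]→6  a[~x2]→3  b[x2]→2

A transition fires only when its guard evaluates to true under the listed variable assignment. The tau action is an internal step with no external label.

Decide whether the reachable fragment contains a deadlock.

Answer: DEADLOCK at state 4

Working:
Reach set: {0,3,4}
  0: b→3  tau→3  [2 out]
  3: a→4  [1 out]
  4: ∅  [deadlock]
witness 4: b·a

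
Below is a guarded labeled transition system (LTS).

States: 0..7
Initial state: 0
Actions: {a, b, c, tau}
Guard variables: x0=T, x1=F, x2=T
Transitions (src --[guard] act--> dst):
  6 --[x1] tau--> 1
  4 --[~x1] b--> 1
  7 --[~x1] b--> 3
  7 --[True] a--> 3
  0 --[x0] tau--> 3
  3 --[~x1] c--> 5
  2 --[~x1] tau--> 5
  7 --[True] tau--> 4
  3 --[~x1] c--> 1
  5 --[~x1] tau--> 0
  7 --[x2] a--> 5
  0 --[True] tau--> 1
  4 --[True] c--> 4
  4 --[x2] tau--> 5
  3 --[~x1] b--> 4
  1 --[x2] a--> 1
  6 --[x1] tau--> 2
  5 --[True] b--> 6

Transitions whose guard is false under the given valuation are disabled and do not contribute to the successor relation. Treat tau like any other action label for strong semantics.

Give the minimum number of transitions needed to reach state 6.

Answer: 3

Working:
BFS to 6:
  Layer 0: {0}
  Layer 1: {1,3}
  Layer 2: {4,5}
  Layer 3: {6}
6 enters at depth 3; path tau·c·b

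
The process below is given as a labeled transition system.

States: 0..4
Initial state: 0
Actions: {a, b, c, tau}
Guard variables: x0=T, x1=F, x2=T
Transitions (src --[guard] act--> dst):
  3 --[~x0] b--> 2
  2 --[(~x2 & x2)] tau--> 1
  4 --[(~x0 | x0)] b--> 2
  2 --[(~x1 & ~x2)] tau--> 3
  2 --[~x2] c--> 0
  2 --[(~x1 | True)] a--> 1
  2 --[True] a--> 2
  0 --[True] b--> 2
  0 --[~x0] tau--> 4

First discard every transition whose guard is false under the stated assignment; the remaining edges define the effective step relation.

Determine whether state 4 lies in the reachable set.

After dropping false guards: 4 live edges.
depth 0: {0}
depth 1: {2}  cumulative {0,2}
depth 2: {1}  cumulative {0,1,2}
Reach set: {0,1,2}

Answer: UNREACHABLE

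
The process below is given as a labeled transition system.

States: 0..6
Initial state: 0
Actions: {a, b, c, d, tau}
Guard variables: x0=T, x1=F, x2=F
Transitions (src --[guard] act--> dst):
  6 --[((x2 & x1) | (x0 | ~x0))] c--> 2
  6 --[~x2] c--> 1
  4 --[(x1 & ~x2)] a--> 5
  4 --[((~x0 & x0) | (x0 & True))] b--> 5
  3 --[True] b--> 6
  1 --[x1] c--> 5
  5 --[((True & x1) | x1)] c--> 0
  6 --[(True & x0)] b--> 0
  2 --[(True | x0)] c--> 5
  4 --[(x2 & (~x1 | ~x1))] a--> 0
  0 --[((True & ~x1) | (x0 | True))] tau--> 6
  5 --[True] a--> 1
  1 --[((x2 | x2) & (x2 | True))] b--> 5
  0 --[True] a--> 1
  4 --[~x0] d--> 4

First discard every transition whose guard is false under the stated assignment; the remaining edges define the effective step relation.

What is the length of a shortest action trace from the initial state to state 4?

BFS to 4:
  depth 0: {0}
  depth 1: {1,6}
  depth 2: {2}
  depth 3: {5}
4 never appears.

Answer: UNREACHABLE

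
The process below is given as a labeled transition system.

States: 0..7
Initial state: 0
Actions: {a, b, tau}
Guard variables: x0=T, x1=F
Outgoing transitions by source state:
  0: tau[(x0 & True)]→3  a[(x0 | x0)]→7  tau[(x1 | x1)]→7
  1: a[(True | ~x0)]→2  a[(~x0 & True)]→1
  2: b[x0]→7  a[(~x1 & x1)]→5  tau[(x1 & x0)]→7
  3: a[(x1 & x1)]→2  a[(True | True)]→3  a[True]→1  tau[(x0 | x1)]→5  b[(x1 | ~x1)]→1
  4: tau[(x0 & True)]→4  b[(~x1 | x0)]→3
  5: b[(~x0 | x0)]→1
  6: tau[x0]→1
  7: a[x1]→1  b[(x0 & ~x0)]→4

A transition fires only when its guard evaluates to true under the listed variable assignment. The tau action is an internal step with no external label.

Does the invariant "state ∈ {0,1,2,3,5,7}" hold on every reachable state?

Answer: INVARIANT HOLDS

Analysis:
Safe = {0,1,2,3,5,7}
Reachable = {0,1,2,3,5,7}
  0: safe
  1: safe
  2: safe
  3: safe
  5: safe
  7: safe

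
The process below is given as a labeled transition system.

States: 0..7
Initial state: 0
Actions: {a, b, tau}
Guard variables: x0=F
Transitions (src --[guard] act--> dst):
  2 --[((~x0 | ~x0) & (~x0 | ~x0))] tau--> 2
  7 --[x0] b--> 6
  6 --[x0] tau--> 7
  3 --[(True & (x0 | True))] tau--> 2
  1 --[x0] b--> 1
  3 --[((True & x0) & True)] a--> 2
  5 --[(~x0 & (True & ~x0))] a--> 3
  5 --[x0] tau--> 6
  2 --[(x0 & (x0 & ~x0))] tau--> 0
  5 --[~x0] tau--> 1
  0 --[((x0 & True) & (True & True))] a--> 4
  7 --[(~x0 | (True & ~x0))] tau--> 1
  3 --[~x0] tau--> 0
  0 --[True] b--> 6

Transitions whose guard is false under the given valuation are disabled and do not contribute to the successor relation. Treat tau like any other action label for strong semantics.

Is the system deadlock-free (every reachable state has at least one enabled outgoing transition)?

Reachable = {0,6}
  0: b→6  [1 exit(s)]
  6: ∅  [deadlock]
Path to 6: b

Answer: DEADLOCK at state 6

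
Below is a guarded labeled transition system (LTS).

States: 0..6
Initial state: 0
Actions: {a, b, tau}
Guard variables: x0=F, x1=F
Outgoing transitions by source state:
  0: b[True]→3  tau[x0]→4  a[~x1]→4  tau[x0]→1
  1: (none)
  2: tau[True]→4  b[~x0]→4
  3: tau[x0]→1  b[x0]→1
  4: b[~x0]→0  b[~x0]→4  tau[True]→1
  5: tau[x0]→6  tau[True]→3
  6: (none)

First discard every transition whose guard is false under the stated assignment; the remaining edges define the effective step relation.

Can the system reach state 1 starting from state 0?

8 transition(s) survive guard evaluation.
depth 0: {0}
depth 1: {3,4}  now seen {0,3,4}
depth 2: {1}  now seen {0,1,3,4}
Reach set: {0,1,3,4}
witness 1: a·tau

Answer: REACHABLE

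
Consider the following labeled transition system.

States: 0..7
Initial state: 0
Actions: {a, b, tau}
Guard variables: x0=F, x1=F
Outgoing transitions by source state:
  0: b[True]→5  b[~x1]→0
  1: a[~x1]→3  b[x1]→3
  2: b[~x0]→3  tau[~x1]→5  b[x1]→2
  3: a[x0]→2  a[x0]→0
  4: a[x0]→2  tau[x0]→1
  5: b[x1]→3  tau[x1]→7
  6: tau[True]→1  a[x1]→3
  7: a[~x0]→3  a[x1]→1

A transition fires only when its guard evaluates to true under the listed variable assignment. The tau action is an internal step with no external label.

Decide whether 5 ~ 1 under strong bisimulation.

Bisimulation quotient by refinement:
  P[0] = {{0,1,2,3,4,5,6,7}}
  P[1] = {{0},{1,7},{2},{3,4,5},{6}}
5 equivalence class(es) (converged in 2)
5∈{3,4,5}, 1∈{1,7}

Answer: NOT BISIMILAR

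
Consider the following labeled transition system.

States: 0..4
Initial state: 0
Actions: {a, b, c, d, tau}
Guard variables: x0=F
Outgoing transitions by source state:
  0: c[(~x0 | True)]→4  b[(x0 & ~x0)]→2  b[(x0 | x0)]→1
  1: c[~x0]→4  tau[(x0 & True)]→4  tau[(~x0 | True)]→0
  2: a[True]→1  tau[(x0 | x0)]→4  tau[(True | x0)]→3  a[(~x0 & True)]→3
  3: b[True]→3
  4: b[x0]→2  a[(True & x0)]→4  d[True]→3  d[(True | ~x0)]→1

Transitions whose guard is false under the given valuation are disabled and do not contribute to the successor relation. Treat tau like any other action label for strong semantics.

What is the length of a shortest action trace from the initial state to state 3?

Layered search for 3:
  depth 0: {0}
  depth 1: {4}
  depth 2: {1,3}
first hit 3 at d=2 via c·d

Answer: 2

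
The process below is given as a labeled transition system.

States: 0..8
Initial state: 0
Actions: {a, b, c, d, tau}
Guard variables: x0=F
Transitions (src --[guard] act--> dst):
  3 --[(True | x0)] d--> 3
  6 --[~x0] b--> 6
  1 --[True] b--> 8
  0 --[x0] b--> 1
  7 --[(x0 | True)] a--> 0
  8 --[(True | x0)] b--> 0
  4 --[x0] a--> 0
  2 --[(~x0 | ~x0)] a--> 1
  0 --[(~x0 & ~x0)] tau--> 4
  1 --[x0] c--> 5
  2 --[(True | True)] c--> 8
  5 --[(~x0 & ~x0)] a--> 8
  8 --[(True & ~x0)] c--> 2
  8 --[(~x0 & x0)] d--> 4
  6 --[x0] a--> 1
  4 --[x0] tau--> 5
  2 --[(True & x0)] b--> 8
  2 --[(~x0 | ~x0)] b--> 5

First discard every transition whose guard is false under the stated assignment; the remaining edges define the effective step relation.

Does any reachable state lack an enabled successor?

Answer: DEADLOCK at state 4

Trace:
R = {0,4}
  0: tau→4  [deg 1]
  4: ∅  [no exit]
witness 4: tau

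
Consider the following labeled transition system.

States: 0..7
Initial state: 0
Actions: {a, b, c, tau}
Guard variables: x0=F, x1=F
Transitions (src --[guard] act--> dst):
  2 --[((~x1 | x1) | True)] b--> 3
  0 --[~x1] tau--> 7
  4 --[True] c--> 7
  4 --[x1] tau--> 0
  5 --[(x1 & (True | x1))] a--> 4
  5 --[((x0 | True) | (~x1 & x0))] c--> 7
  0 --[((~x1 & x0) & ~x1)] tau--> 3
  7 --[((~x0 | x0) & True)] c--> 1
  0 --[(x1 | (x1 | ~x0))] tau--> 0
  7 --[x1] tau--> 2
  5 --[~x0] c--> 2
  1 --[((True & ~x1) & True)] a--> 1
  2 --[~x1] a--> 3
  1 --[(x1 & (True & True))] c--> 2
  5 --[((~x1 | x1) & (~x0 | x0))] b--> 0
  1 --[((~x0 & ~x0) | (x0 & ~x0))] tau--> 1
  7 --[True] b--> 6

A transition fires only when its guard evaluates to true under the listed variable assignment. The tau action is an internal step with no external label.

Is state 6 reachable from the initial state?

Answer: REACHABLE

Working:
Guard filter leaves 12 enabled edge(s).
depth 0: {0}
depth 1: {7}  now seen {0,7}
depth 2: {1,6}  now seen {0,1,6,7}
Reach set: {0,1,6,7}
witness 6: tau·b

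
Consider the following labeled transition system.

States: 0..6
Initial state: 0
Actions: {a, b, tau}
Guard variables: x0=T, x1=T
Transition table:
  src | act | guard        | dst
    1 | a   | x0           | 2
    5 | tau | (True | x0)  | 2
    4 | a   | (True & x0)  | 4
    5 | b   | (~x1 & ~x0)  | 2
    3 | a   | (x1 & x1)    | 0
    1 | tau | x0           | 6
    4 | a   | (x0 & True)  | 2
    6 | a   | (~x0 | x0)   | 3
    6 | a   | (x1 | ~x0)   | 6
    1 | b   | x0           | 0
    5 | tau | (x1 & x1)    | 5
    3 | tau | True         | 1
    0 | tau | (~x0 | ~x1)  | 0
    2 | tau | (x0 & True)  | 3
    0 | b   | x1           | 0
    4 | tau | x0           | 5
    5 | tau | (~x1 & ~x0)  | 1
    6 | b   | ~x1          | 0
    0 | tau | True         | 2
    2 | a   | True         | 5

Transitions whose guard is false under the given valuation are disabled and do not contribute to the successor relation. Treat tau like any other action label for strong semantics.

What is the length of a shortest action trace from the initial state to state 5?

Answer: 2

Trace:
Breadth-first toward 5:
  depth 0: {0}
  depth 1: {2}
  depth 2: {3,5}
depth(5)=2, e.g. tau·a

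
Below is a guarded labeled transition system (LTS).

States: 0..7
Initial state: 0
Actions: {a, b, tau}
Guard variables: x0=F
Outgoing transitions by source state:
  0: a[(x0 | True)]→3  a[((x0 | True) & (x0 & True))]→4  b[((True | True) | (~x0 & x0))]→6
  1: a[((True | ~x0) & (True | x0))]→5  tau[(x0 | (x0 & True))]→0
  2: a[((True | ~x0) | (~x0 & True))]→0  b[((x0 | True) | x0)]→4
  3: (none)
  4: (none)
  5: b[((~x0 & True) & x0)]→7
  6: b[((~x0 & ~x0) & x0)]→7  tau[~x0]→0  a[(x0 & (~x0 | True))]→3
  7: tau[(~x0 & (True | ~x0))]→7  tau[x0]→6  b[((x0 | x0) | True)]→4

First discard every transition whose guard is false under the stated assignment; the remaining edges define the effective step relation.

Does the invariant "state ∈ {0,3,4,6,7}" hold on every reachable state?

Inv-set: {0,3,4,6,7}
Reach set: {0,3,6}
  0: ✓
  3: ✓
  6: ✓

Answer: INVARIANT HOLDS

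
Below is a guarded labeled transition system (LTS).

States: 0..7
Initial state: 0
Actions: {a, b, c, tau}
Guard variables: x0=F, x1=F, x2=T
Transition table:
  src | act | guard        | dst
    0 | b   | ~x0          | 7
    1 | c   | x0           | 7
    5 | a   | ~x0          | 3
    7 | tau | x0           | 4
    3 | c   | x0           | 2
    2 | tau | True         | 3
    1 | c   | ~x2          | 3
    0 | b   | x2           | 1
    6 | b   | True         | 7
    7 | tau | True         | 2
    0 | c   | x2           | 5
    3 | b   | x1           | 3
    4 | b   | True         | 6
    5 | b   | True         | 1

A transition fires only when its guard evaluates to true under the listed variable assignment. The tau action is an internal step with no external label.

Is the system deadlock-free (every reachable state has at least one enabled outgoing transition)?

R = {0,1,2,3,5,7}
  0: b→1  b→7  c→5  [deg 3]
  1: ∅  [STUCK]
  2: tau→3  [deg 1]
  3: ∅  [STUCK]
  5: a→3  b→1  [deg 2]
  7: tau→2  [deg 1]
witness 1: b

Answer: DEADLOCK at state 1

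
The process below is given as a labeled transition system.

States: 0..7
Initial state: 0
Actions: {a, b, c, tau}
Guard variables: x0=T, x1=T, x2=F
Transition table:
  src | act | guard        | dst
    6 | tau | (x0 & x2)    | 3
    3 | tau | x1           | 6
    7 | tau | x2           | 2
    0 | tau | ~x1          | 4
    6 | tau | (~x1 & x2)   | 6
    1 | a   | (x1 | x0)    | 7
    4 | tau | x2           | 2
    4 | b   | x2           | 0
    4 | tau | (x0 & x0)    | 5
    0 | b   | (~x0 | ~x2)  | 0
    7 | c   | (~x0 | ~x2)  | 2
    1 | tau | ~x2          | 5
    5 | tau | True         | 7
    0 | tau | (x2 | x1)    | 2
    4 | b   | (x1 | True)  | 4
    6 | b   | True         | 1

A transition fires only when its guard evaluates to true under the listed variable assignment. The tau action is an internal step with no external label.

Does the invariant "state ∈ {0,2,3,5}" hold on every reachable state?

Safe = {0,2,3,5}
Reachable = {0,2}
  0: safe
  2: safe

Answer: INVARIANT HOLDS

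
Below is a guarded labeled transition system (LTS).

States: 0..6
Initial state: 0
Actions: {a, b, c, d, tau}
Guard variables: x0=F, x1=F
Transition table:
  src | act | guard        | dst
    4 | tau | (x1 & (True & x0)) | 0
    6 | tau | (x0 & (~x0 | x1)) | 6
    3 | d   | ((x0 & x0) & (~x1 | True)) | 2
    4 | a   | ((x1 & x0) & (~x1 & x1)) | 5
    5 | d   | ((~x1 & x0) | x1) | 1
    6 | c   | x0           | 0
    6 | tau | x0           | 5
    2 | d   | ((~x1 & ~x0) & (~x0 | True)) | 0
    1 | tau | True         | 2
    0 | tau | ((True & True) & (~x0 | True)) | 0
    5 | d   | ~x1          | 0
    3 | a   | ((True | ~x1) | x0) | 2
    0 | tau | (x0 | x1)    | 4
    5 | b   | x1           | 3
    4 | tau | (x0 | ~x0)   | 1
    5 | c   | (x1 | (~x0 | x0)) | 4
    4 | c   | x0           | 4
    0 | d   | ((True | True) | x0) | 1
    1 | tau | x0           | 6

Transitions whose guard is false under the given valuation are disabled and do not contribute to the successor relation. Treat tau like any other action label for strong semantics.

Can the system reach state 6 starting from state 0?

After dropping false guards: 8 live edges.
depth 0: {0}
depth 1: {1}  total {0,1}
depth 2: {2}  total {0,1,2}
Reachable = {0,1,2}

Answer: UNREACHABLE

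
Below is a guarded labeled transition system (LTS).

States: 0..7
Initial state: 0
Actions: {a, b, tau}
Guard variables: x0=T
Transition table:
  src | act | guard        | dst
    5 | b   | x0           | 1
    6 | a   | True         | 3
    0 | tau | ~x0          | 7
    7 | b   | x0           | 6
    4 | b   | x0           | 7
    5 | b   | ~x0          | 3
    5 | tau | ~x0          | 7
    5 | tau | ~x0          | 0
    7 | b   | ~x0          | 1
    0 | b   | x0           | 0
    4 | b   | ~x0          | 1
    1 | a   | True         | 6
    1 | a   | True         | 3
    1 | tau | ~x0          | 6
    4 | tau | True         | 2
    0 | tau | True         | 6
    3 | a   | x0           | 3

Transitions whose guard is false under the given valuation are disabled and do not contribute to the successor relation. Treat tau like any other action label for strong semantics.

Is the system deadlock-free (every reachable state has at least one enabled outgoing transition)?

Answer: DEADLOCK-FREE

Analysis:
Reach set: {0,3,6}
  0: b→0  tau→6  [2 out]
  3: a→3  [1 out]
  6: a→3  [1 out]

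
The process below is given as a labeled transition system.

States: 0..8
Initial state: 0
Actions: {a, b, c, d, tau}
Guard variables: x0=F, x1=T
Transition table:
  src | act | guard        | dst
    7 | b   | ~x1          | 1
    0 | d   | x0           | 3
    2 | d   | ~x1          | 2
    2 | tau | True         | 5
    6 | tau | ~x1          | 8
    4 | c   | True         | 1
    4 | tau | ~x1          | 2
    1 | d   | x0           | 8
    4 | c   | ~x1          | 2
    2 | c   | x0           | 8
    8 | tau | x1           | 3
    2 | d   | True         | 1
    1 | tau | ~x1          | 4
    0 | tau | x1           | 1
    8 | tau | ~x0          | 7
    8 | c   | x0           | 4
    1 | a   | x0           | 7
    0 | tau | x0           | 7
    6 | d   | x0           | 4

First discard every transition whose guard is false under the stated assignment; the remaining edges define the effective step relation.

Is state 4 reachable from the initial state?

Answer: UNREACHABLE

Working:
After dropping false guards: 6 live edges.
Layer 0: {0}
Layer 1: {1}  now seen {0,1}
R = {0,1}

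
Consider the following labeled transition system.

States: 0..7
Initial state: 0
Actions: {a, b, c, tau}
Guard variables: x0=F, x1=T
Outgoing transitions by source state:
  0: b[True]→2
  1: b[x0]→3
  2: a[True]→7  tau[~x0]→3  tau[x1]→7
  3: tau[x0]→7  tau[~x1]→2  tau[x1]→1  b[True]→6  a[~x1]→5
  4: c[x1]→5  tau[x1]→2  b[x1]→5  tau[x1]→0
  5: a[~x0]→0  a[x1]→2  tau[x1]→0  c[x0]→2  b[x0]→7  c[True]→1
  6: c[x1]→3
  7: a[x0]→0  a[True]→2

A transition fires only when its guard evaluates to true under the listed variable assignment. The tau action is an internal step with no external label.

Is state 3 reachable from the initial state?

16 transition(s) survive guard evaluation.
Layer 0: {0}
Layer 1: {2}  now seen {0,2}
Layer 2: {3,7}  now seen {0,2,3,7}
Layer 3: {1,6}  now seen {0,1,2,3,6,7}
Reach set: {0,1,2,3,6,7}
trace reaching 3: b·tau

Answer: REACHABLE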